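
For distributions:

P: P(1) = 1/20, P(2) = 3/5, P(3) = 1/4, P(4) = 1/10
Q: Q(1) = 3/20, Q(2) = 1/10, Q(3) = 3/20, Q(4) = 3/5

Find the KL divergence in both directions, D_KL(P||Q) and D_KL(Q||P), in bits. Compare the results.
D_KL(P||Q) = 1.3975 bits, D_KL(Q||P) = 1.4197 bits. D_KL(Q||P) is larger than D_KL(P||Q) by 0.0222 bits; the two directions differ.

D_KL(P||Q) = Σ P(x) log₂(P(x)/Q(x))

Computing term by term:
  P(1)·log₂(P(1)/Q(1)) = (1/20)·log₂((1/20)/(3/20)) = -0.07925
  P(2)·log₂(P(2)/Q(2)) = (3/5)·log₂((3/5)/(1/10)) = 1.55098
  P(3)·log₂(P(3)/Q(3)) = (1/4)·log₂((1/4)/(3/20)) = 0.18424
  P(4)·log₂(P(4)/Q(4)) = (1/10)·log₂((1/10)/(3/5)) = -0.25850

D_KL(P||Q) = -0.07925 + 1.55098 + 0.18424 - 0.25850 = 1.39747 ≈ 1.3975 bits

D_KL(Q||P) = Σ Q(x) log₂(Q(x)/P(x))

Computing term by term:
  Q(1)·log₂(Q(1)/P(1)) = (3/20)·log₂((3/20)/(1/20)) = 0.23774
  Q(2)·log₂(Q(2)/P(2)) = (1/10)·log₂((1/10)/(3/5)) = -0.25850
  Q(3)·log₂(Q(3)/P(3)) = (3/20)·log₂((3/20)/(1/4)) = -0.11054
  Q(4)·log₂(Q(4)/P(4)) = (3/5)·log₂((3/5)/(1/10)) = 1.55098

D_KL(Q||P) = 0.23774 - 0.25850 - 0.11054 + 1.55098 = 1.41968 ≈ 1.4197 bits

These are NOT equal (difference: 0.0222 bits). KL divergence is asymmetric: D_KL(P||Q) ≠ D_KL(Q||P) in general.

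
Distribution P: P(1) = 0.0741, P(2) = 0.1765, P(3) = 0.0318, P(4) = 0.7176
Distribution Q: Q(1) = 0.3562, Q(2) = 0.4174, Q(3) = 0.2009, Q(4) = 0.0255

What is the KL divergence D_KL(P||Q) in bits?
2.9834 bits

D_KL(P||Q) = Σ P(x) log₂(P(x)/Q(x))

Computing term by term:
  P(1)·log₂(P(1)/Q(1)) = 0.0741·log₂(0.0741/0.3562) = -0.16785
  P(2)·log₂(P(2)/Q(2)) = 0.1765·log₂(0.1765/0.4174) = -0.21917
  P(3)·log₂(P(3)/Q(3)) = 0.0318·log₂(0.0318/0.2009) = -0.08457
  P(4)·log₂(P(4)/Q(4)) = 0.7176·log₂(0.7176/0.0255) = 3.45496

D_KL(P||Q) = -0.16785 - 0.21917 - 0.08457 + 3.45496 = 2.98337 ≈ 2.9834 bits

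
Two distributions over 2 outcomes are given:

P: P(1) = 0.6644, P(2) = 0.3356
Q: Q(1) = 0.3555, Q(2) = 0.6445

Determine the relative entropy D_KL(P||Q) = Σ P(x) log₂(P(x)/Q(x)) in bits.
0.2835 bits

D_KL(P||Q) = Σ P(x) log₂(P(x)/Q(x))

Computing term by term:
  P(1)·log₂(P(1)/Q(1)) = 0.6644·log₂(0.6644/0.3555) = 0.59942
  P(2)·log₂(P(2)/Q(2)) = 0.3356·log₂(0.3356/0.6445) = -0.31595

D_KL(P||Q) = 0.59942 - 0.31595 = 0.28347 ≈ 0.2835 bits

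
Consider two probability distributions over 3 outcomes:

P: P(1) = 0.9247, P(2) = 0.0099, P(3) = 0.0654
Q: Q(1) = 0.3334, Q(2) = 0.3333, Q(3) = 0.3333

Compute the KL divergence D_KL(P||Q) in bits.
1.1570 bits

D_KL(P||Q) = Σ P(x) log₂(P(x)/Q(x))

Computing term by term:
  P(1)·log₂(P(1)/Q(1)) = 0.9247·log₂(0.9247/0.3334) = 1.36091
  P(2)·log₂(P(2)/Q(2)) = 0.0099·log₂(0.0099/0.3333) = -0.05023
  P(3)·log₂(P(3)/Q(3)) = 0.0654·log₂(0.0654/0.3333) = -0.15365

D_KL(P||Q) = 1.36091 - 0.05023 - 0.15365 = 1.15703 ≈ 1.1570 bits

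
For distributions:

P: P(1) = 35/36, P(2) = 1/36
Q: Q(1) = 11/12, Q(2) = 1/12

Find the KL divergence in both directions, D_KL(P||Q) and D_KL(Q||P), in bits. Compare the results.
D_KL(P||Q) = 0.0385 bits, D_KL(Q||P) = 0.0543 bits. D_KL(Q||P) is larger than D_KL(P||Q) by 0.0158 bits; the two directions differ.

D_KL(P||Q) = Σ P(x) log₂(P(x)/Q(x))

Computing term by term:
  P(1)·log₂(P(1)/Q(1)) = (35/36)·log₂((35/36)/(11/12)) = 0.08253
  P(2)·log₂(P(2)/Q(2)) = (1/36)·log₂((1/36)/(1/12)) = -0.04403

D_KL(P||Q) = 0.08253 - 0.04403 = 0.03850 ≈ 0.0385 bits

D_KL(Q||P) = Σ Q(x) log₂(Q(x)/P(x))

Computing term by term:
  Q(1)·log₂(Q(1)/P(1)) = (11/12)·log₂((11/12)/(35/36)) = -0.07781
  Q(2)·log₂(Q(2)/P(2)) = (1/12)·log₂((1/12)/(1/36)) = 0.13208

D_KL(Q||P) = -0.07781 + 0.13208 = 0.05427 ≈ 0.0543 bits

These are NOT equal (difference: 0.0158 bits). KL divergence is asymmetric: D_KL(P||Q) ≠ D_KL(Q||P) in general.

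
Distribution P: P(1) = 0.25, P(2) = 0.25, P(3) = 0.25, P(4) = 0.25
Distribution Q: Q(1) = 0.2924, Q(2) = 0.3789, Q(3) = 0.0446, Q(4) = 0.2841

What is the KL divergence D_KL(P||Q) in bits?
0.3691 bits

D_KL(P||Q) = Σ P(x) log₂(P(x)/Q(x))

Computing term by term:
  P(1)·log₂(P(1)/Q(1)) = 0.25·log₂(0.25/0.2924) = -0.05650
  P(2)·log₂(P(2)/Q(2)) = 0.25·log₂(0.25/0.3789) = -0.14997
  P(3)·log₂(P(3)/Q(3)) = 0.25·log₂(0.25/0.0446) = 0.62170
  P(4)·log₂(P(4)/Q(4)) = 0.25·log₂(0.25/0.2841) = -0.04612

D_KL(P||Q) = -0.05650 - 0.14997 + 0.62170 - 0.04612 = 0.36911 ≈ 0.3691 bits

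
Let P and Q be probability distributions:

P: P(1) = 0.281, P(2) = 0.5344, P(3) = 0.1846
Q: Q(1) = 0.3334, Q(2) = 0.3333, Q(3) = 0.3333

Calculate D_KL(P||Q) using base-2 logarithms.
0.1373 bits

D_KL(P||Q) = Σ P(x) log₂(P(x)/Q(x))

Computing term by term:
  P(1)·log₂(P(1)/Q(1)) = 0.281·log₂(0.281/0.3334) = -0.06932
  P(2)·log₂(P(2)/Q(2)) = 0.5344·log₂(0.5344/0.3333) = 0.36398
  P(3)·log₂(P(3)/Q(3)) = 0.1846·log₂(0.1846/0.3333) = -0.15736

D_KL(P||Q) = -0.06932 + 0.36398 - 0.15736 = 0.13730 ≈ 0.1373 bits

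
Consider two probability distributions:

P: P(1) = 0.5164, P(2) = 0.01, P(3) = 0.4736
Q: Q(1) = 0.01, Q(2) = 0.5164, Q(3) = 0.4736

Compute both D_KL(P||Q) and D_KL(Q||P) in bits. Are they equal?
D_KL(P||Q) = 2.8816 bits, D_KL(Q||P) = 2.8816 bits. Yes, in this case they are equal (although KL divergence is not symmetric in general).

D_KL(P||Q) = Σ P(x) log₂(P(x)/Q(x))

Computing term by term:
  P(1)·log₂(P(1)/Q(1)) = 0.5164·log₂(0.5164/0.01) = 2.93853
  P(2)·log₂(P(2)/Q(2)) = 0.01·log₂(0.01/0.5164) = -0.05690
  P(3)·log₂(P(3)/Q(3)) = 0.4736·log₂(0.4736/0.4736) = 0.00000

D_KL(P||Q) = 2.93853 - 0.05690 + 0.00000 = 2.88163 ≈ 2.8816 bits

D_KL(Q||P) = Σ Q(x) log₂(Q(x)/P(x))

Computing term by term:
  Q(1)·log₂(Q(1)/P(1)) = 0.01·log₂(0.01/0.5164) = -0.05690
  Q(2)·log₂(Q(2)/P(2)) = 0.5164·log₂(0.5164/0.01) = 2.93853
  Q(3)·log₂(Q(3)/P(3)) = 0.4736·log₂(0.4736/0.4736) = 0.00000

D_KL(Q||P) = -0.05690 + 2.93853 + 0.00000 = 2.88163 ≈ 2.8816 bits

These ARE equal here. Q is P with outcomes relabeled (Q(1) = P(2), Q(2) = P(1)) by a relabeling that is its own inverse, so the two sums contain exactly the same terms in a different order. This is a special case — KL divergence is not symmetric in general: D_KL(P||Q) ≠ D_KL(Q||P) for most P, Q.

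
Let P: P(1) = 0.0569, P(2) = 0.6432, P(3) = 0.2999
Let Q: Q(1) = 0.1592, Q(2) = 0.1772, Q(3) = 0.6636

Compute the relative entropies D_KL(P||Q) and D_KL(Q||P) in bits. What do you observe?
D_KL(P||Q) = 0.7682 bits, D_KL(Q||P) = 0.6671 bits. The two directions give different values (D_KL(P||Q) exceeds D_KL(Q||P) by 0.1011 bits): KL divergence is asymmetric.

D_KL(P||Q) = Σ P(x) log₂(P(x)/Q(x))

Computing term by term:
  P(1)·log₂(P(1)/Q(1)) = 0.0569·log₂(0.0569/0.1592) = -0.08446
  P(2)·log₂(P(2)/Q(2)) = 0.6432·log₂(0.6432/0.1772) = 1.19628
  P(3)·log₂(P(3)/Q(3)) = 0.2999·log₂(0.2999/0.6636) = -0.34364

D_KL(P||Q) = -0.08446 + 1.19628 - 0.34364 = 0.76818 ≈ 0.7682 bits

D_KL(Q||P) = Σ Q(x) log₂(Q(x)/P(x))

Computing term by term:
  Q(1)·log₂(Q(1)/P(1)) = 0.1592·log₂(0.1592/0.0569) = 0.23631
  Q(2)·log₂(Q(2)/P(2)) = 0.1772·log₂(0.1772/0.6432) = -0.32957
  Q(3)·log₂(Q(3)/P(3)) = 0.6636·log₂(0.6636/0.2999) = 0.76037

D_KL(Q||P) = 0.23631 - 0.32957 + 0.76037 = 0.66711 ≈ 0.6671 bits

These are NOT equal (difference: 0.1011 bits). KL divergence is asymmetric: D_KL(P||Q) ≠ D_KL(Q||P) in general.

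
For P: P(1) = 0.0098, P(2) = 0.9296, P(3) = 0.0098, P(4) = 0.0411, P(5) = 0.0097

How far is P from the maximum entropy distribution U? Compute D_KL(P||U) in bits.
1.8391 bits

U(i) = 1/5 for all i

D_KL(P||U) = Σ P(x) log₂(P(x) / (1/5))
           = Σ P(x) log₂(P(x)) + log₂(5)
           = log₂(5) - H(P)

H(P) = -Σ P(x) log₂(P(x)):
  -P(1)·log₂(P(1)) = -(0.0098)·log₂(0.0098) = 0.06540
  -P(2)·log₂(P(2)) = -(0.9296)·log₂(0.9296) = 0.09790
  -P(3)·log₂(P(3)) = -(0.0098)·log₂(0.0098) = 0.06540
  -P(4)·log₂(P(4)) = -(0.0411)·log₂(0.0411) = 0.18925
  -P(5)·log₂(P(5)) = -(0.0097)·log₂(0.0097) = 0.06487
H(P) = 0.06540 + 0.09790 + 0.06540 + 0.18925 + 0.06487 = 0.48282 bits

log₂(5) = 2.32193 bits

D_KL(P||U) = 2.32193 - 0.48282 = 1.83911 ≈ 1.8391 bits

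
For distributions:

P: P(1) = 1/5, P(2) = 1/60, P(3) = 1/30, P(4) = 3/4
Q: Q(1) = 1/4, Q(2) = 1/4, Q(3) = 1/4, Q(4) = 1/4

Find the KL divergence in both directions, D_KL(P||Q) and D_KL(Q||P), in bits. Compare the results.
D_KL(P||Q) = 0.9623 bits, D_KL(Q||P) = 1.3877 bits. D_KL(Q||P) is larger than D_KL(P||Q) by 0.4254 bits; the two directions differ.

D_KL(P||Q) = Σ P(x) log₂(P(x)/Q(x))

Computing term by term:
  P(1)·log₂(P(1)/Q(1)) = (1/5)·log₂((1/5)/(1/4)) = -0.06439
  P(2)·log₂(P(2)/Q(2)) = (1/60)·log₂((1/60)/(1/4)) = -0.06511
  P(3)·log₂(P(3)/Q(3)) = (1/30)·log₂((1/30)/(1/4)) = -0.09690
  P(4)·log₂(P(4)/Q(4)) = (3/4)·log₂((3/4)/(1/4)) = 1.18872

D_KL(P||Q) = -0.06439 - 0.06511 - 0.09690 + 1.18872 = 0.96232 ≈ 0.9623 bits

D_KL(Q||P) = Σ Q(x) log₂(Q(x)/P(x))

Computing term by term:
  Q(1)·log₂(Q(1)/P(1)) = (1/4)·log₂((1/4)/(1/5)) = 0.08048
  Q(2)·log₂(Q(2)/P(2)) = (1/4)·log₂((1/4)/(1/60)) = 0.97672
  Q(3)·log₂(Q(3)/P(3)) = (1/4)·log₂((1/4)/(1/30)) = 0.72672
  Q(4)·log₂(Q(4)/P(4)) = (1/4)·log₂((1/4)/(3/4)) = -0.39624

D_KL(Q||P) = 0.08048 + 0.97672 + 0.72672 - 0.39624 = 1.38768 ≈ 1.3877 bits

These are NOT equal (difference: 0.4254 bits). KL divergence is asymmetric: D_KL(P||Q) ≠ D_KL(Q||P) in general.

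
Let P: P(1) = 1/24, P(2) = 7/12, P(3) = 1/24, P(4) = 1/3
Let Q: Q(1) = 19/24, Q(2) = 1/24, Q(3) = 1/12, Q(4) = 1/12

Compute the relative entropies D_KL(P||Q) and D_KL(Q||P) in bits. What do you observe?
D_KL(P||Q) = 2.6690 bits, D_KL(Q||P) = 3.1210 bits. The two directions give different values (D_KL(Q||P) exceeds D_KL(P||Q) by 0.4520 bits): KL divergence is asymmetric.

D_KL(P||Q) = Σ P(x) log₂(P(x)/Q(x))

Computing term by term:
  P(1)·log₂(P(1)/Q(1)) = (1/24)·log₂((1/24)/(19/24)) = -0.17700
  P(2)·log₂(P(2)/Q(2)) = (7/12)·log₂((7/12)/(1/24)) = 2.22096
  P(3)·log₂(P(3)/Q(3)) = (1/24)·log₂((1/24)/(1/12)) = -0.04167
  P(4)·log₂(P(4)/Q(4)) = (1/3)·log₂((1/3)/(1/12)) = 0.66667

D_KL(P||Q) = -0.17700 + 2.22096 - 0.04167 + 0.66667 = 2.66896 ≈ 2.6690 bits

D_KL(Q||P) = Σ Q(x) log₂(Q(x)/P(x))

Computing term by term:
  Q(1)·log₂(Q(1)/P(1)) = (19/24)·log₂((19/24)/(1/24)) = 3.36294
  Q(2)·log₂(Q(2)/P(2)) = (1/24)·log₂((1/24)/(7/12)) = -0.15864
  Q(3)·log₂(Q(3)/P(3)) = (1/12)·log₂((1/12)/(1/24)) = 0.08333
  Q(4)·log₂(Q(4)/P(4)) = (1/12)·log₂((1/12)/(1/3)) = -0.16667

D_KL(Q||P) = 3.36294 - 0.15864 + 0.08333 - 0.16667 = 3.12096 ≈ 3.1210 bits

These are NOT equal (difference: 0.4520 bits). KL divergence is asymmetric: D_KL(P||Q) ≠ D_KL(Q||P) in general.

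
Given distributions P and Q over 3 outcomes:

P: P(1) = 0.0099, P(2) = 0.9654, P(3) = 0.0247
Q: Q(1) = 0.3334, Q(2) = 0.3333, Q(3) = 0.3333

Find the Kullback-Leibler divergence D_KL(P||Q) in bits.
1.3383 bits

D_KL(P||Q) = Σ P(x) log₂(P(x)/Q(x))

Computing term by term:
  P(1)·log₂(P(1)/Q(1)) = 0.0099·log₂(0.0099/0.3334) = -0.05023
  P(2)·log₂(P(2)/Q(2)) = 0.9654·log₂(0.9654/0.3333) = 1.48122
  P(3)·log₂(P(3)/Q(3)) = 0.0247·log₂(0.0247/0.3333) = -0.09273

D_KL(P||Q) = -0.05023 + 1.48122 - 0.09273 = 1.33826 ≈ 1.3383 bits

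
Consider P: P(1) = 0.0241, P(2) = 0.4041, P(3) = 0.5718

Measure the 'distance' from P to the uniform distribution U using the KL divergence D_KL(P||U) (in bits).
0.4661 bits

U(i) = 1/3 for all i

D_KL(P||U) = Σ P(x) log₂(P(x) / (1/3))
           = Σ P(x) log₂(P(x)) + log₂(3)
           = log₂(3) - H(P)

H(P) = -Σ P(x) log₂(P(x)):
  -P(1)·log₂(P(1)) = -(0.0241)·log₂(0.0241) = 0.12953
  -P(2)·log₂(P(2)) = -(0.4041)·log₂(0.4041) = 0.52825
  -P(3)·log₂(P(3)) = -(0.5718)·log₂(0.5718) = 0.46111
H(P) = 0.12953 + 0.52825 + 0.46111 = 1.11889 bits

log₂(3) = 1.58496 bits

D_KL(P||U) = 1.58496 - 1.11889 = 0.46607 ≈ 0.4661 bits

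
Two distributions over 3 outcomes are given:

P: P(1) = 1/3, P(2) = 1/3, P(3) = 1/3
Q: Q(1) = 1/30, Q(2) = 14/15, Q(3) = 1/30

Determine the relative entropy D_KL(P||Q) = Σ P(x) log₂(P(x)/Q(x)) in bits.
1.7195 bits

D_KL(P||Q) = Σ P(x) log₂(P(x)/Q(x))

Computing term by term:
  P(1)·log₂(P(1)/Q(1)) = (1/3)·log₂((1/3)/(1/30)) = 1.10731
  P(2)·log₂(P(2)/Q(2)) = (1/3)·log₂((1/3)/(14/15)) = -0.49514
  P(3)·log₂(P(3)/Q(3)) = (1/3)·log₂((1/3)/(1/30)) = 1.10731

D_KL(P||Q) = 1.10731 - 0.49514 + 1.10731 = 1.71948 ≈ 1.7195 bits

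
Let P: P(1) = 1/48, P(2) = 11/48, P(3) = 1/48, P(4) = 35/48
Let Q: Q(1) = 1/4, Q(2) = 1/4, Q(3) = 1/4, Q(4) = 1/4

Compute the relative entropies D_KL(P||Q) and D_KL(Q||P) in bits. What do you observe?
D_KL(P||Q) = 0.9479 bits, D_KL(Q||P) = 1.4378 bits. The two directions give different values (D_KL(Q||P) exceeds D_KL(P||Q) by 0.4899 bits): KL divergence is asymmetric.

D_KL(P||Q) = Σ P(x) log₂(P(x)/Q(x))

Computing term by term:
  P(1)·log₂(P(1)/Q(1)) = (1/48)·log₂((1/48)/(1/4)) = -0.07469
  P(2)·log₂(P(2)/Q(2)) = (11/48)·log₂((11/48)/(1/4)) = -0.02877
  P(3)·log₂(P(3)/Q(3)) = (1/48)·log₂((1/48)/(1/4)) = -0.07469
  P(4)·log₂(P(4)/Q(4)) = (35/48)·log₂((35/48)/(1/4)) = 1.12607

D_KL(P||Q) = -0.07469 - 0.02877 - 0.07469 + 1.12607 = 0.94792 ≈ 0.9479 bits

D_KL(Q||P) = Σ Q(x) log₂(Q(x)/P(x))

Computing term by term:
  Q(1)·log₂(Q(1)/P(1)) = (1/4)·log₂((1/4)/(1/48)) = 0.89624
  Q(2)·log₂(Q(2)/P(2)) = (1/4)·log₂((1/4)/(11/48)) = 0.03138
  Q(3)·log₂(Q(3)/P(3)) = (1/4)·log₂((1/4)/(1/48)) = 0.89624
  Q(4)·log₂(Q(4)/P(4)) = (1/4)·log₂((1/4)/(35/48)) = -0.38608

D_KL(Q||P) = 0.89624 + 0.03138 + 0.89624 - 0.38608 = 1.43778 ≈ 1.4378 bits

These are NOT equal (difference: 0.4899 bits). KL divergence is asymmetric: D_KL(P||Q) ≠ D_KL(Q||P) in general.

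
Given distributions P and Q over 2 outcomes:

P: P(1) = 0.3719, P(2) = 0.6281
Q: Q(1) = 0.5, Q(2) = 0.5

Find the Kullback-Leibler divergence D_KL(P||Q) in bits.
0.0479 bits

D_KL(P||Q) = Σ P(x) log₂(P(x)/Q(x))

Computing term by term:
  P(1)·log₂(P(1)/Q(1)) = 0.3719·log₂(0.3719/0.5) = -0.15881
  P(2)·log₂(P(2)/Q(2)) = 0.6281·log₂(0.6281/0.5) = 0.20669

D_KL(P||Q) = -0.15881 + 0.20669 = 0.04788 ≈ 0.0479 bits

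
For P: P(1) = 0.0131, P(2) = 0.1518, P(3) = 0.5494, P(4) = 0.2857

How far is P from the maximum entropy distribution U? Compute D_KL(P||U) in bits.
0.5141 bits

U(i) = 1/4 for all i

D_KL(P||U) = Σ P(x) log₂(P(x) / (1/4))
           = Σ P(x) log₂(P(x)) + log₂(4)
           = log₂(4) - H(P)

H(P) = -Σ P(x) log₂(P(x)):
  -P(1)·log₂(P(1)) = -(0.0131)·log₂(0.0131) = 0.08193
  -P(2)·log₂(P(2)) = -(0.1518)·log₂(0.1518) = 0.41286
  -P(3)·log₂(P(3)) = -(0.5494)·log₂(0.5494) = 0.47472
  -P(4)·log₂(P(4)) = -(0.2857)·log₂(0.2857) = 0.51638
H(P) = 0.08193 + 0.41286 + 0.47472 + 0.51638 = 1.48589 bits

log₂(4) = 2.00000 bits

D_KL(P||U) = 2.00000 - 1.48589 = 0.51411 ≈ 0.5141 bits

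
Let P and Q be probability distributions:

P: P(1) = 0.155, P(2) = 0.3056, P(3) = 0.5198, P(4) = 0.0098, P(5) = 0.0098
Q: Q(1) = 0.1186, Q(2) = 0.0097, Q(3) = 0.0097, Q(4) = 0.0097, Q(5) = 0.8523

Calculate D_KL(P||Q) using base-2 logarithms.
4.5036 bits

D_KL(P||Q) = Σ P(x) log₂(P(x)/Q(x))

Computing term by term:
  P(1)·log₂(P(1)/Q(1)) = 0.155·log₂(0.155/0.1186) = 0.05986
  P(2)·log₂(P(2)/Q(2)) = 0.3056·log₂(0.3056/0.0097) = 1.52113
  P(3)·log₂(P(3)/Q(3)) = 0.5198·log₂(0.5198/0.0097) = 2.98564
  P(4)·log₂(P(4)/Q(4)) = 0.0098·log₂(0.0098/0.0097) = 0.00015
  P(5)·log₂(P(5)/Q(5)) = 0.0098·log₂(0.0098/0.8523) = -0.06314

D_KL(P||Q) = 0.05986 + 1.52113 + 2.98564 + 0.00015 - 0.06314 = 4.50364 ≈ 4.5036 bits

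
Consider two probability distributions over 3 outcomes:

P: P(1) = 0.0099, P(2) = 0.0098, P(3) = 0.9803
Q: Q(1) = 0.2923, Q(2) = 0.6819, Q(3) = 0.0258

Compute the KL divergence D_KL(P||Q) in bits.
5.0361 bits

D_KL(P||Q) = Σ P(x) log₂(P(x)/Q(x))

Computing term by term:
  P(1)·log₂(P(1)/Q(1)) = 0.0099·log₂(0.0099/0.2923) = -0.04835
  P(2)·log₂(P(2)/Q(2)) = 0.0098·log₂(0.0098/0.6819) = -0.05998
  P(3)·log₂(P(3)/Q(3)) = 0.9803·log₂(0.9803/0.0258) = 5.14440

D_KL(P||Q) = -0.04835 - 0.05998 + 5.14440 = 5.03607 ≈ 5.0361 bits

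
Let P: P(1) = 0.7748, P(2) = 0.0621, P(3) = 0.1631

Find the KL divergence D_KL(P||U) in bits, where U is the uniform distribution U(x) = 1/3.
0.6241 bits

U(i) = 1/3 for all i

D_KL(P||U) = Σ P(x) log₂(P(x) / (1/3))
           = Σ P(x) log₂(P(x)) + log₂(3)
           = log₂(3) - H(P)

H(P) = -Σ P(x) log₂(P(x)):
  -P(1)·log₂(P(1)) = -(0.7748)·log₂(0.7748) = 0.28521
  -P(2)·log₂(P(2)) = -(0.0621)·log₂(0.0621) = 0.24898
  -P(3)·log₂(P(3)) = -(0.1631)·log₂(0.1631) = 0.42670
H(P) = 0.28521 + 0.24898 + 0.42670 = 0.96089 bits

log₂(3) = 1.58496 bits

D_KL(P||U) = 1.58496 - 0.96089 = 0.62407 ≈ 0.6241 bits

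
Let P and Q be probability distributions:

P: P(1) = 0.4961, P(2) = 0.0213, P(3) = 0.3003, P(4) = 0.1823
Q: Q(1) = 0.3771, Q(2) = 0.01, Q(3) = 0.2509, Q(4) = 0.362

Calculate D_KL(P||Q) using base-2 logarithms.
0.1170 bits

D_KL(P||Q) = Σ P(x) log₂(P(x)/Q(x))

Computing term by term:
  P(1)·log₂(P(1)/Q(1)) = 0.4961·log₂(0.4961/0.3771) = 0.19630
  P(2)·log₂(P(2)/Q(2)) = 0.0213·log₂(0.0213/0.01) = 0.02324
  P(3)·log₂(P(3)/Q(3)) = 0.3003·log₂(0.3003/0.2509) = 0.07787
  P(4)·log₂(P(4)/Q(4)) = 0.1823·log₂(0.1823/0.362) = -0.18042

D_KL(P||Q) = 0.19630 + 0.02324 + 0.07787 - 0.18042 = 0.11699 ≈ 0.1170 bits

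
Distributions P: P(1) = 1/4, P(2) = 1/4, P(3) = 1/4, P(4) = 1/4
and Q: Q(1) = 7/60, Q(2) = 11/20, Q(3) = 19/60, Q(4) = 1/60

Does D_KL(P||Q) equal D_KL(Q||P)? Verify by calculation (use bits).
D_KL(P||Q) = 0.8820 bits, D_KL(Q||P) = 0.5402 bits. No — D_KL(P||Q) ≠ D_KL(Q||P) for this pair.

D_KL(P||Q) = Σ P(x) log₂(P(x)/Q(x))

Computing term by term:
  P(1)·log₂(P(1)/Q(1)) = (1/4)·log₂((1/4)/(7/60)) = 0.27488
  P(2)·log₂(P(2)/Q(2)) = (1/4)·log₂((1/4)/(11/20)) = -0.28438
  P(3)·log₂(P(3)/Q(3)) = (1/4)·log₂((1/4)/(19/60)) = -0.08526
  P(4)·log₂(P(4)/Q(4)) = (1/4)·log₂((1/4)/(1/60)) = 0.97672

D_KL(P||Q) = 0.27488 - 0.28438 - 0.08526 + 0.97672 = 0.88196 ≈ 0.8820 bits

D_KL(Q||P) = Σ Q(x) log₂(Q(x)/P(x))

Computing term by term:
  Q(1)·log₂(Q(1)/P(1)) = (7/60)·log₂((7/60)/(1/4)) = -0.12828
  Q(2)·log₂(Q(2)/P(2)) = (11/20)·log₂((11/20)/(1/4)) = 0.62563
  Q(3)·log₂(Q(3)/P(3)) = (19/60)·log₂((19/60)/(1/4)) = 0.10800
  Q(4)·log₂(Q(4)/P(4)) = (1/60)·log₂((1/60)/(1/4)) = -0.06511

D_KL(Q||P) = -0.12828 + 0.62563 + 0.10800 - 0.06511 = 0.54024 ≈ 0.5402 bits

These are NOT equal (difference: 0.3418 bits). KL divergence is asymmetric: D_KL(P||Q) ≠ D_KL(Q||P) in general.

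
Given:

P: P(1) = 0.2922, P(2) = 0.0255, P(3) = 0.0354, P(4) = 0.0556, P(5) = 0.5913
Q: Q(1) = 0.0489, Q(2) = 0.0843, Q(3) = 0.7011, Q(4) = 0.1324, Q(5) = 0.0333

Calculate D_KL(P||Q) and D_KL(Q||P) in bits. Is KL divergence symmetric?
D_KL(P||Q) = 2.9416 bits, D_KL(Q||P) = 3.0670 bits. No, KL divergence is not symmetric.

D_KL(P||Q) = Σ P(x) log₂(P(x)/Q(x))

Computing term by term:
  P(1)·log₂(P(1)/Q(1)) = 0.2922·log₂(0.2922/0.0489) = 0.75360
  P(2)·log₂(P(2)/Q(2)) = 0.0255·log₂(0.0255/0.0843) = -0.04399
  P(3)·log₂(P(3)/Q(3)) = 0.0354·log₂(0.0354/0.7011) = -0.15250
  P(4)·log₂(P(4)/Q(4)) = 0.0556·log₂(0.0556/0.1324) = -0.06960
  P(5)·log₂(P(5)/Q(5)) = 0.5913·log₂(0.5913/0.0333) = 2.45407

D_KL(P||Q) = 0.75360 - 0.04399 - 0.15250 - 0.06960 + 2.45407 = 2.94158 ≈ 2.9416 bits

D_KL(Q||P) = Σ Q(x) log₂(Q(x)/P(x))

Computing term by term:
  Q(1)·log₂(Q(1)/P(1)) = 0.0489·log₂(0.0489/0.2922) = -0.12612
  Q(2)·log₂(Q(2)/P(2)) = 0.0843·log₂(0.0843/0.0255) = 0.14542
  Q(3)·log₂(Q(3)/P(3)) = 0.7011·log₂(0.7011/0.0354) = 3.02020
  Q(4)·log₂(Q(4)/P(4)) = 0.1324·log₂(0.1324/0.0556) = 0.16573
  Q(5)·log₂(Q(5)/P(5)) = 0.0333·log₂(0.0333/0.5913) = -0.13820

D_KL(Q||P) = -0.12612 + 0.14542 + 3.02020 + 0.16573 - 0.13820 = 3.06703 ≈ 3.0670 bits

These are NOT equal (difference: 0.1254 bits). KL divergence is asymmetric: D_KL(P||Q) ≠ D_KL(Q||P) in general.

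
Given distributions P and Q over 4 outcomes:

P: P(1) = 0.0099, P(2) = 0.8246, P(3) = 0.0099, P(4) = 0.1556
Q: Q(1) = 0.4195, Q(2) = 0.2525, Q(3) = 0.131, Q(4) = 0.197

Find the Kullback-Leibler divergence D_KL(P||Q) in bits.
1.2646 bits

D_KL(P||Q) = Σ P(x) log₂(P(x)/Q(x))

Computing term by term:
  P(1)·log₂(P(1)/Q(1)) = 0.0099·log₂(0.0099/0.4195) = -0.05351
  P(2)·log₂(P(2)/Q(2)) = 0.8246·log₂(0.8246/0.2525) = 1.40793
  P(3)·log₂(P(3)/Q(3)) = 0.0099·log₂(0.0099/0.131) = -0.03689
  P(4)·log₂(P(4)/Q(4)) = 0.1556·log₂(0.1556/0.197) = -0.05296

D_KL(P||Q) = -0.05351 + 1.40793 - 0.03689 - 0.05296 = 1.26457 ≈ 1.2646 bits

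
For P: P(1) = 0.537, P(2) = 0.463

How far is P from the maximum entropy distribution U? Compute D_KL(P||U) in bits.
0.0040 bits

U(i) = 1/2 for all i

D_KL(P||U) = Σ P(x) log₂(P(x) / (1/2))
           = Σ P(x) log₂(P(x)) + log₂(2)
           = log₂(2) - H(P)

H(P) = -Σ P(x) log₂(P(x)):
  -P(1)·log₂(P(1)) = -(0.537)·log₂(0.537) = 0.48169
  -P(2)·log₂(P(2)) = -(0.463)·log₂(0.463) = 0.51435
H(P) = 0.48169 + 0.51435 = 0.99604 bits

log₂(2) = 1.00000 bits

D_KL(P||U) = 1.00000 - 0.99604 = 0.00396 ≈ 0.0040 bits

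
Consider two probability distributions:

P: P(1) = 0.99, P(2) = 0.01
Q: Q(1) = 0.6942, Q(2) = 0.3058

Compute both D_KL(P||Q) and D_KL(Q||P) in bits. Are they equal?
D_KL(P||Q) = 0.4576 bits, D_KL(Q||P) = 1.1535 bits. No, they are not equal.

D_KL(P||Q) = Σ P(x) log₂(P(x)/Q(x))

Computing term by term:
  P(1)·log₂(P(1)/Q(1)) = 0.99·log₂(0.99/0.6942) = 0.50696
  P(2)·log₂(P(2)/Q(2)) = 0.01·log₂(0.01/0.3058) = -0.04935

D_KL(P||Q) = 0.50696 - 0.04935 = 0.45761 ≈ 0.4576 bits

D_KL(Q||P) = Σ Q(x) log₂(Q(x)/P(x))

Computing term by term:
  Q(1)·log₂(Q(1)/P(1)) = 0.6942·log₂(0.6942/0.99) = -0.35548
  Q(2)·log₂(Q(2)/P(2)) = 0.3058·log₂(0.3058/0.01) = 1.50898

D_KL(Q||P) = -0.35548 + 1.50898 = 1.15350 ≈ 1.1535 bits

These are NOT equal (difference: 0.6959 bits). KL divergence is asymmetric: D_KL(P||Q) ≠ D_KL(Q||P) in general.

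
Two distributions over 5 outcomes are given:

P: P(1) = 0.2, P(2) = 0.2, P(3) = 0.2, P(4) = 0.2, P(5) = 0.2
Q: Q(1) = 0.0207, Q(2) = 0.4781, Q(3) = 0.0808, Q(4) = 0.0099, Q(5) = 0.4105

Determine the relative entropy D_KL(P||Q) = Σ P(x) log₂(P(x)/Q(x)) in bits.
1.3243 bits

D_KL(P||Q) = Σ P(x) log₂(P(x)/Q(x))

Computing term by term:
  P(1)·log₂(P(1)/Q(1)) = 0.2·log₂(0.2/0.0207) = 0.65446
  P(2)·log₂(P(2)/Q(2)) = 0.2·log₂(0.2/0.4781) = -0.25146
  P(3)·log₂(P(3)/Q(3)) = 0.2·log₂(0.2/0.0808) = 0.26151
  P(4)·log₂(P(4)/Q(4)) = 0.2·log₂(0.2/0.0099) = 0.86729
  P(5)·log₂(P(5)/Q(5)) = 0.2·log₂(0.2/0.4105) = -0.20748

D_KL(P||Q) = 0.65446 - 0.25146 + 0.26151 + 0.86729 - 0.20748 = 1.32432 ≈ 1.3243 bits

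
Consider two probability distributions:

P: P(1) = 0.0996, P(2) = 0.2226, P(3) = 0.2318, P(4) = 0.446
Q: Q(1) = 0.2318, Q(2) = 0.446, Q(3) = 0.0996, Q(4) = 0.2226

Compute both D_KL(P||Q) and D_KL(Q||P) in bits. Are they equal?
D_KL(P||Q) = 0.3851 bits, D_KL(Q||P) = 0.3851 bits. Yes, in this case they are equal (although KL divergence is not symmetric in general).

D_KL(P||Q) = Σ P(x) log₂(P(x)/Q(x))

Computing term by term:
  P(1)·log₂(P(1)/Q(1)) = 0.0996·log₂(0.0996/0.2318) = -0.12138
  P(2)·log₂(P(2)/Q(2)) = 0.2226·log₂(0.2226/0.446) = -0.22318
  P(3)·log₂(P(3)/Q(3)) = 0.2318·log₂(0.2318/0.0996) = 0.28249
  P(4)·log₂(P(4)/Q(4)) = 0.446·log₂(0.446/0.2226) = 0.44716

D_KL(P||Q) = -0.12138 - 0.22318 + 0.28249 + 0.44716 = 0.38509 ≈ 0.3851 bits

D_KL(Q||P) = Σ Q(x) log₂(Q(x)/P(x))

Computing term by term:
  Q(1)·log₂(Q(1)/P(1)) = 0.2318·log₂(0.2318/0.0996) = 0.28249
  Q(2)·log₂(Q(2)/P(2)) = 0.446·log₂(0.446/0.2226) = 0.44716
  Q(3)·log₂(Q(3)/P(3)) = 0.0996·log₂(0.0996/0.2318) = -0.12138
  Q(4)·log₂(Q(4)/P(4)) = 0.2226·log₂(0.2226/0.446) = -0.22318

D_KL(Q||P) = 0.28249 + 0.44716 - 0.12138 - 0.22318 = 0.38509 ≈ 0.3851 bits

These ARE equal here. Q is P with outcomes relabeled (Q(1) = P(3), Q(2) = P(4), Q(3) = P(1), Q(4) = P(2)) by a relabeling that is its own inverse, so the two sums contain exactly the same terms in a different order. This is a special case — KL divergence is not symmetric in general: D_KL(P||Q) ≠ D_KL(Q||P) for most P, Q.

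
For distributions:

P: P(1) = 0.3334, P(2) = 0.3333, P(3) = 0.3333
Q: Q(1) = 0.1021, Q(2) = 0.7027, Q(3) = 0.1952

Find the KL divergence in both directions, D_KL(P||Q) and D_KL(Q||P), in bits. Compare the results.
D_KL(P||Q) = 0.4678 bits, D_KL(Q||P) = 0.4312 bits. D_KL(P||Q) is larger than D_KL(Q||P) by 0.0366 bits; the two directions differ.

D_KL(P||Q) = Σ P(x) log₂(P(x)/Q(x))

Computing term by term:
  P(1)·log₂(P(1)/Q(1)) = 0.3334·log₂(0.3334/0.1021) = 0.56920
  P(2)·log₂(P(2)/Q(2)) = 0.3333·log₂(0.3333/0.7027) = -0.35866
  P(3)·log₂(P(3)/Q(3)) = 0.3333·log₂(0.3333/0.1952) = 0.25726

D_KL(P||Q) = 0.56920 - 0.35866 + 0.25726 = 0.46780 ≈ 0.4678 bits

D_KL(Q||P) = Σ Q(x) log₂(Q(x)/P(x))

Computing term by term:
  Q(1)·log₂(Q(1)/P(1)) = 0.1021·log₂(0.1021/0.3334) = -0.17431
  Q(2)·log₂(Q(2)/P(2)) = 0.7027·log₂(0.7027/0.3333) = 0.75617
  Q(3)·log₂(Q(3)/P(3)) = 0.1952·log₂(0.1952/0.3333) = -0.15067

D_KL(Q||P) = -0.17431 + 0.75617 - 0.15067 = 0.43119 ≈ 0.4312 bits

These are NOT equal (difference: 0.0366 bits). KL divergence is asymmetric: D_KL(P||Q) ≠ D_KL(Q||P) in general.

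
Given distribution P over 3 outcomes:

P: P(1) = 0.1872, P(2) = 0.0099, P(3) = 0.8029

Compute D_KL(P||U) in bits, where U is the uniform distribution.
0.8122 bits

U(i) = 1/3 for all i

D_KL(P||U) = Σ P(x) log₂(P(x) / (1/3))
           = Σ P(x) log₂(P(x)) + log₂(3)
           = log₂(3) - H(P)

H(P) = -Σ P(x) log₂(P(x)):
  -P(1)·log₂(P(1)) = -(0.1872)·log₂(0.1872) = 0.45253
  -P(2)·log₂(P(2)) = -(0.0099)·log₂(0.0099) = 0.06592
  -P(3)·log₂(P(3)) = -(0.8029)·log₂(0.8029) = 0.25428
H(P) = 0.45253 + 0.06592 + 0.25428 = 0.77273 bits

log₂(3) = 1.58496 bits

D_KL(P||U) = 1.58496 - 0.77273 = 0.81223 ≈ 0.8122 bits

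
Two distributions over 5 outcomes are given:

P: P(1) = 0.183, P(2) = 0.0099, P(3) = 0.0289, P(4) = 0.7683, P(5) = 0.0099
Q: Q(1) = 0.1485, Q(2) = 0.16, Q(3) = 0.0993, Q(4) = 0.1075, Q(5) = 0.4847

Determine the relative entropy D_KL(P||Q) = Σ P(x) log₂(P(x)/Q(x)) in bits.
2.0883 bits

D_KL(P||Q) = Σ P(x) log₂(P(x)/Q(x))

Computing term by term:
  P(1)·log₂(P(1)/Q(1)) = 0.183·log₂(0.183/0.1485) = 0.05515
  P(2)·log₂(P(2)/Q(2)) = 0.0099·log₂(0.0099/0.16) = -0.03974
  P(3)·log₂(P(3)/Q(3)) = 0.0289·log₂(0.0289/0.0993) = -0.05146
  P(4)·log₂(P(4)/Q(4)) = 0.7683·log₂(0.7683/0.1075) = 2.17992
  P(5)·log₂(P(5)/Q(5)) = 0.0099·log₂(0.0099/0.4847) = -0.05557

D_KL(P||Q) = 0.05515 - 0.03974 - 0.05146 + 2.17992 - 0.05557 = 2.08830 ≈ 2.0883 bits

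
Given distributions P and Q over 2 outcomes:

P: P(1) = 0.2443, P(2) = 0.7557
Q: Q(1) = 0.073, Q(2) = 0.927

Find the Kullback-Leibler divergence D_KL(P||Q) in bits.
0.2030 bits

D_KL(P||Q) = Σ P(x) log₂(P(x)/Q(x))

Computing term by term:
  P(1)·log₂(P(1)/Q(1)) = 0.2443·log₂(0.2443/0.073) = 0.42574
  P(2)·log₂(P(2)/Q(2)) = 0.7557·log₂(0.7557/0.927) = -0.22275

D_KL(P||Q) = 0.42574 - 0.22275 = 0.20299 ≈ 0.2030 bits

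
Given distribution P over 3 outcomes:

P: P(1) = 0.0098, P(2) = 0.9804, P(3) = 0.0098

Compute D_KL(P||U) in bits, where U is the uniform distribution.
1.4262 bits

U(i) = 1/3 for all i

D_KL(P||U) = Σ P(x) log₂(P(x) / (1/3))
           = Σ P(x) log₂(P(x)) + log₂(3)
           = log₂(3) - H(P)

H(P) = -Σ P(x) log₂(P(x)):
  -P(1)·log₂(P(1)) = -(0.0098)·log₂(0.0098) = 0.06540
  -P(2)·log₂(P(2)) = -(0.9804)·log₂(0.9804) = 0.02800
  -P(3)·log₂(P(3)) = -(0.0098)·log₂(0.0098) = 0.06540
H(P) = 0.06540 + 0.02800 + 0.06540 = 0.15880 bits

log₂(3) = 1.58496 bits

D_KL(P||U) = 1.58496 - 0.15880 = 1.42616 ≈ 1.4262 bits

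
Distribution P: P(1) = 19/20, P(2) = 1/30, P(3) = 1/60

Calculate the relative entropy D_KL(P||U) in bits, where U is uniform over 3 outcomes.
1.2527 bits

U(i) = 1/3 for all i

D_KL(P||U) = Σ P(x) log₂(P(x) / (1/3))
           = Σ P(x) log₂(P(x)) + log₂(3)
           = log₂(3) - H(P)

H(P) = -Σ P(x) log₂(P(x)):
  -P(1)·log₂(P(1)) = -(19/20)·log₂(19/20) = 0.07030
  -P(2)·log₂(P(2)) = -(1/30)·log₂(1/30) = 0.16356
  -P(3)·log₂(P(3)) = -(1/60)·log₂(1/60) = 0.09845
H(P) = 0.07030 + 0.16356 + 0.09845 = 0.33231 bits

log₂(3) = 1.58496 bits

D_KL(P||U) = 1.58496 - 0.33231 = 1.25265 ≈ 1.2527 bits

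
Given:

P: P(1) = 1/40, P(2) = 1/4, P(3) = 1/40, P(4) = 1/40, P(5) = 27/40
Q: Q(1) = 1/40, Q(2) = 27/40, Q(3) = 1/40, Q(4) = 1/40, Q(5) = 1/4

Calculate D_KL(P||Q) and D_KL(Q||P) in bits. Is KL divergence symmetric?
D_KL(P||Q) = 0.6090 bits, D_KL(Q||P) = 0.6090 bits. The two values coincide for this particular pair, but no — KL divergence is not symmetric in general.

D_KL(P||Q) = Σ P(x) log₂(P(x)/Q(x))

Computing term by term:
  P(1)·log₂(P(1)/Q(1)) = (1/40)·log₂((1/40)/(1/40)) = 0.00000
  P(2)·log₂(P(2)/Q(2)) = (1/4)·log₂((1/4)/(27/40)) = -0.35824
  P(3)·log₂(P(3)/Q(3)) = (1/40)·log₂((1/40)/(1/40)) = 0.00000
  P(4)·log₂(P(4)/Q(4)) = (1/40)·log₂((1/40)/(1/40)) = 0.00000
  P(5)·log₂(P(5)/Q(5)) = (27/40)·log₂((27/40)/(1/4)) = 0.96725

D_KL(P||Q) = 0.00000 - 0.35824 + 0.00000 + 0.00000 + 0.96725 = 0.60901 ≈ 0.6090 bits

D_KL(Q||P) = Σ Q(x) log₂(Q(x)/P(x))

Computing term by term:
  Q(1)·log₂(Q(1)/P(1)) = (1/40)·log₂((1/40)/(1/40)) = 0.00000
  Q(2)·log₂(Q(2)/P(2)) = (27/40)·log₂((27/40)/(1/4)) = 0.96725
  Q(3)·log₂(Q(3)/P(3)) = (1/40)·log₂((1/40)/(1/40)) = 0.00000
  Q(4)·log₂(Q(4)/P(4)) = (1/40)·log₂((1/40)/(1/40)) = 0.00000
  Q(5)·log₂(Q(5)/P(5)) = (1/4)·log₂((1/4)/(27/40)) = -0.35824

D_KL(Q||P) = 0.00000 + 0.96725 + 0.00000 + 0.00000 - 0.35824 = 0.60901 ≈ 0.6090 bits

These ARE equal here. Q is P with outcomes relabeled (Q(2) = P(5), Q(5) = P(2)) by a relabeling that is its own inverse, so the two sums contain exactly the same terms in a different order. This is a special case — KL divergence is not symmetric in general: D_KL(P||Q) ≠ D_KL(Q||P) for most P, Q.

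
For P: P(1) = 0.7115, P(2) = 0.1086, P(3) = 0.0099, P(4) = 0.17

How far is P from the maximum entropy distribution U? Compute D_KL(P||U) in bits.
0.8023 bits

U(i) = 1/4 for all i

D_KL(P||U) = Σ P(x) log₂(P(x) / (1/4))
           = Σ P(x) log₂(P(x)) + log₂(4)
           = log₂(4) - H(P)

H(P) = -Σ P(x) log₂(P(x)):
  -P(1)·log₂(P(1)) = -(0.7115)·log₂(0.7115) = 0.34939
  -P(2)·log₂(P(2)) = -(0.1086)·log₂(0.1086) = 0.34784
  -P(3)·log₂(P(3)) = -(0.0099)·log₂(0.0099) = 0.06592
  -P(4)·log₂(P(4)) = -(0.17)·log₂(0.17) = 0.43459
H(P) = 0.34939 + 0.34784 + 0.06592 + 0.43459 = 1.19774 bits

log₂(4) = 2.00000 bits

D_KL(P||U) = 2.00000 - 1.19774 = 0.80226 ≈ 0.8023 bits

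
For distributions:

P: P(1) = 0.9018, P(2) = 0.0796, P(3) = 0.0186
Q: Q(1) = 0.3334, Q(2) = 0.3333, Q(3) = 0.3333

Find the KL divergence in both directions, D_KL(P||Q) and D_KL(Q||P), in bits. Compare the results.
D_KL(P||Q) = 1.0527 bits, D_KL(Q||P) = 1.5977 bits. D_KL(Q||P) is larger than D_KL(P||Q) by 0.5450 bits; the two directions differ.

D_KL(P||Q) = Σ P(x) log₂(P(x)/Q(x))

Computing term by term:
  P(1)·log₂(P(1)/Q(1)) = 0.9018·log₂(0.9018/0.3334) = 1.29458
  P(2)·log₂(P(2)/Q(2)) = 0.0796·log₂(0.0796/0.3333) = -0.16445
  P(3)·log₂(P(3)/Q(3)) = 0.0186·log₂(0.0186/0.3333) = -0.07744

D_KL(P||Q) = 1.29458 - 0.16445 - 0.07744 = 1.05269 ≈ 1.0527 bits

D_KL(Q||P) = Σ Q(x) log₂(Q(x)/P(x))

Computing term by term:
  Q(1)·log₂(Q(1)/P(1)) = 0.3334·log₂(0.3334/0.9018) = -0.47861
  Q(2)·log₂(Q(2)/P(2)) = 0.3333·log₂(0.3333/0.0796) = 0.68859
  Q(3)·log₂(Q(3)/P(3)) = 0.3333·log₂(0.3333/0.0186) = 1.38768

D_KL(Q||P) = -0.47861 + 0.68859 + 1.38768 = 1.59766 ≈ 1.5977 bits

These are NOT equal (difference: 0.5450 bits). KL divergence is asymmetric: D_KL(P||Q) ≠ D_KL(Q||P) in general.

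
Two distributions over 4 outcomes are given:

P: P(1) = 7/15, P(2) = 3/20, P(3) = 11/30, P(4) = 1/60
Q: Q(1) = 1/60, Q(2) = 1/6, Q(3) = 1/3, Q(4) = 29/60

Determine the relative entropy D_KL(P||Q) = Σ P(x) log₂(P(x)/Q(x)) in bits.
2.1901 bits

D_KL(P||Q) = Σ P(x) log₂(P(x)/Q(x))

Computing term by term:
  P(1)·log₂(P(1)/Q(1)) = (7/15)·log₂((7/15)/(1/60)) = 2.24343
  P(2)·log₂(P(2)/Q(2)) = (3/20)·log₂((3/20)/(1/6)) = -0.02280
  P(3)·log₂(P(3)/Q(3)) = (11/30)·log₂((11/30)/(1/3)) = 0.05042
  P(4)·log₂(P(4)/Q(4)) = (1/60)·log₂((1/60)/(29/60)) = -0.08097

D_KL(P||Q) = 2.24343 - 0.02280 + 0.05042 - 0.08097 = 2.19008 ≈ 2.1901 bits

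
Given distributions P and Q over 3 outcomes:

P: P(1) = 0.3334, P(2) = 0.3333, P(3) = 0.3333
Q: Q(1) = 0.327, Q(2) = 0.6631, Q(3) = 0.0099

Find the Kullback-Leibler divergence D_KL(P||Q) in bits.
1.3695 bits

D_KL(P||Q) = Σ P(x) log₂(P(x)/Q(x))

Computing term by term:
  P(1)·log₂(P(1)/Q(1)) = 0.3334·log₂(0.3334/0.327) = 0.00932
  P(2)·log₂(P(2)/Q(2)) = 0.3333·log₂(0.3333/0.6631) = -0.33077
  P(3)·log₂(P(3)/Q(3)) = 0.3333·log₂(0.3333/0.0099) = 1.69091

D_KL(P||Q) = 0.00932 - 0.33077 + 1.69091 = 1.36946 ≈ 1.3695 bits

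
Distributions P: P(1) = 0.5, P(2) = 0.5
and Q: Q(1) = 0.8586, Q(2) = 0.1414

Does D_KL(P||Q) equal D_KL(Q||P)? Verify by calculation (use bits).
D_KL(P||Q) = 0.5210 bits, D_KL(Q||P) = 0.4121 bits. No — D_KL(P||Q) ≠ D_KL(Q||P) for this pair.

D_KL(P||Q) = Σ P(x) log₂(P(x)/Q(x))

Computing term by term:
  P(1)·log₂(P(1)/Q(1)) = 0.5·log₂(0.5/0.8586) = -0.39003
  P(2)·log₂(P(2)/Q(2)) = 0.5·log₂(0.5/0.1414) = 0.91107

D_KL(P||Q) = -0.39003 + 0.91107 = 0.52104 ≈ 0.5210 bits

D_KL(Q||P) = Σ Q(x) log₂(Q(x)/P(x))

Computing term by term:
  Q(1)·log₂(Q(1)/P(1)) = 0.8586·log₂(0.8586/0.5) = 0.66976
  Q(2)·log₂(Q(2)/P(2)) = 0.1414·log₂(0.1414/0.5) = -0.25765

D_KL(Q||P) = 0.66976 - 0.25765 = 0.41211 ≈ 0.4121 bits

These are NOT equal (difference: 0.1089 bits). KL divergence is asymmetric: D_KL(P||Q) ≠ D_KL(Q||P) in general.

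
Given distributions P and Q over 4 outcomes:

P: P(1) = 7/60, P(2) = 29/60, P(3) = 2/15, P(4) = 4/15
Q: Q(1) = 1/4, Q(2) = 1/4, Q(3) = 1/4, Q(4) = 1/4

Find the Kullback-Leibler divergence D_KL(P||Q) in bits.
0.2353 bits

D_KL(P||Q) = Σ P(x) log₂(P(x)/Q(x))

Computing term by term:
  P(1)·log₂(P(1)/Q(1)) = (7/60)·log₂((7/60)/(1/4)) = -0.12828
  P(2)·log₂(P(2)/Q(2)) = (29/60)·log₂((29/60)/(1/4)) = 0.45969
  P(3)·log₂(P(3)/Q(3)) = (2/15)·log₂((2/15)/(1/4)) = -0.12092
  P(4)·log₂(P(4)/Q(4)) = (4/15)·log₂((4/15)/(1/4)) = 0.02483

D_KL(P||Q) = -0.12828 + 0.45969 - 0.12092 + 0.02483 = 0.23532 ≈ 0.2353 bits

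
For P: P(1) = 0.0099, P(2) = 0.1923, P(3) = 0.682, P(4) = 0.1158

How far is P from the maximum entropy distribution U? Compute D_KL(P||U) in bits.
0.7399 bits

U(i) = 1/4 for all i

D_KL(P||U) = Σ P(x) log₂(P(x) / (1/4))
           = Σ P(x) log₂(P(x)) + log₂(4)
           = log₂(4) - H(P)

H(P) = -Σ P(x) log₂(P(x)):
  -P(1)·log₂(P(1)) = -(0.0099)·log₂(0.0099) = 0.06592
  -P(2)·log₂(P(2)) = -(0.1923)·log₂(0.1923) = 0.45740
  -P(3)·log₂(P(3)) = -(0.682)·log₂(0.682) = 0.37657
  -P(4)·log₂(P(4)) = -(0.1158)·log₂(0.1158) = 0.36017
H(P) = 0.06592 + 0.45740 + 0.37657 + 0.36017 = 1.26006 bits

log₂(4) = 2.00000 bits

D_KL(P||U) = 2.00000 - 1.26006 = 0.73994 ≈ 0.7399 bits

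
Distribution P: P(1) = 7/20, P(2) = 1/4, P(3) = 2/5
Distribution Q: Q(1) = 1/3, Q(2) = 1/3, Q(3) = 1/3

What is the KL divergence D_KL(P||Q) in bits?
0.0261 bits

D_KL(P||Q) = Σ P(x) log₂(P(x)/Q(x))

Computing term by term:
  P(1)·log₂(P(1)/Q(1)) = (7/20)·log₂((7/20)/(1/3)) = 0.02464
  P(2)·log₂(P(2)/Q(2)) = (1/4)·log₂((1/4)/(1/3)) = -0.10376
  P(3)·log₂(P(3)/Q(3)) = (2/5)·log₂((2/5)/(1/3)) = 0.10521

D_KL(P||Q) = 0.02464 - 0.10376 + 0.10521 = 0.02609 ≈ 0.0261 bits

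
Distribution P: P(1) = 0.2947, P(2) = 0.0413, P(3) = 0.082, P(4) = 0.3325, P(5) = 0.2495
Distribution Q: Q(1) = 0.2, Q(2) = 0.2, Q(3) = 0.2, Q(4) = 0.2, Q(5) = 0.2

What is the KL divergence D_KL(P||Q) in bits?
0.2888 bits

D_KL(P||Q) = Σ P(x) log₂(P(x)/Q(x))

Computing term by term:
  P(1)·log₂(P(1)/Q(1)) = 0.2947·log₂(0.2947/0.2) = 0.16481
  P(2)·log₂(P(2)/Q(2)) = 0.0413·log₂(0.0413/0.2) = -0.09399
  P(3)·log₂(P(3)/Q(3)) = 0.082·log₂(0.082/0.2) = -0.10548
  P(4)·log₂(P(4)/Q(4)) = 0.3325·log₂(0.3325/0.2) = 0.24384
  P(5)·log₂(P(5)/Q(5)) = 0.2495·log₂(0.2495/0.2) = 0.07960

D_KL(P||Q) = 0.16481 - 0.09399 - 0.10548 + 0.24384 + 0.07960 = 0.28878 ≈ 0.2888 bits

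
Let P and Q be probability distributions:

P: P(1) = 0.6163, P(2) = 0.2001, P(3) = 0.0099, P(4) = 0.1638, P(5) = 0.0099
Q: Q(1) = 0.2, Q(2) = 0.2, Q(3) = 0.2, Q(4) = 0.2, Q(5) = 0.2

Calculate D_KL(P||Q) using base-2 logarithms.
0.8677 bits

D_KL(P||Q) = Σ P(x) log₂(P(x)/Q(x))

Computing term by term:
  P(1)·log₂(P(1)/Q(1)) = 0.6163·log₂(0.6163/0.2) = 1.00064
  P(2)·log₂(P(2)/Q(2)) = 0.2001·log₂(0.2001/0.2) = 0.00014
  P(3)·log₂(P(3)/Q(3)) = 0.0099·log₂(0.0099/0.2) = -0.04293
  P(4)·log₂(P(4)/Q(4)) = 0.1638·log₂(0.1638/0.2) = -0.04718
  P(5)·log₂(P(5)/Q(5)) = 0.0099·log₂(0.0099/0.2) = -0.04293

D_KL(P||Q) = 1.00064 + 0.00014 - 0.04293 - 0.04718 - 0.04293 = 0.86774 ≈ 0.8677 bits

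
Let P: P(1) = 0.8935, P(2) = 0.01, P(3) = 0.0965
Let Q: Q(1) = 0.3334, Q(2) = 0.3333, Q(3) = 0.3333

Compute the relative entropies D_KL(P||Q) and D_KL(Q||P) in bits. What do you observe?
D_KL(P||Q) = 1.0476 bits, D_KL(Q||P) = 1.8079 bits. The two directions give different values (D_KL(Q||P) exceeds D_KL(P||Q) by 0.7603 bits): KL divergence is asymmetric.

D_KL(P||Q) = Σ P(x) log₂(P(x)/Q(x))

Computing term by term:
  P(1)·log₂(P(1)/Q(1)) = 0.8935·log₂(0.8935/0.3334) = 1.27075
  P(2)·log₂(P(2)/Q(2)) = 0.01·log₂(0.01/0.3333) = -0.05059
  P(3)·log₂(P(3)/Q(3)) = 0.0965·log₂(0.0965/0.3333) = -0.17256

D_KL(P||Q) = 1.27075 - 0.05059 - 0.17256 = 1.04760 ≈ 1.0476 bits

D_KL(Q||P) = Σ Q(x) log₂(Q(x)/P(x))

Computing term by term:
  Q(1)·log₂(Q(1)/P(1)) = 0.3334·log₂(0.3334/0.8935) = -0.47417
  Q(2)·log₂(Q(2)/P(2)) = 0.3333·log₂(0.3333/0.01) = 1.68608
  Q(3)·log₂(Q(3)/P(3)) = 0.3333·log₂(0.3333/0.0965) = 0.59601

D_KL(Q||P) = -0.47417 + 1.68608 + 0.59601 = 1.80792 ≈ 1.8079 bits

These are NOT equal (difference: 0.7603 bits). KL divergence is asymmetric: D_KL(P||Q) ≠ D_KL(Q||P) in general.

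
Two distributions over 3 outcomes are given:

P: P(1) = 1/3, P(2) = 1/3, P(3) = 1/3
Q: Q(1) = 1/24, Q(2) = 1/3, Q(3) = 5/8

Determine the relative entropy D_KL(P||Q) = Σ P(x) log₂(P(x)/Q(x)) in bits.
0.6977 bits

D_KL(P||Q) = Σ P(x) log₂(P(x)/Q(x))

Computing term by term:
  P(1)·log₂(P(1)/Q(1)) = (1/3)·log₂((1/3)/(1/24)) = 1.00000
  P(2)·log₂(P(2)/Q(2)) = (1/3)·log₂((1/3)/(1/3)) = 0.00000
  P(3)·log₂(P(3)/Q(3)) = (1/3)·log₂((1/3)/(5/8)) = -0.30230

D_KL(P||Q) = 1.00000 + 0.00000 - 0.30230 = 0.69770 ≈ 0.6977 bits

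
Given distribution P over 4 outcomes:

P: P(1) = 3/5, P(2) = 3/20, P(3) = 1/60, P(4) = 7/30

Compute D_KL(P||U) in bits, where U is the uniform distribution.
0.5589 bits

U(i) = 1/4 for all i

D_KL(P||U) = Σ P(x) log₂(P(x) / (1/4))
           = Σ P(x) log₂(P(x)) + log₂(4)
           = log₂(4) - H(P)

H(P) = -Σ P(x) log₂(P(x)):
  -P(1)·log₂(P(1)) = -(3/5)·log₂(3/5) = 0.44218
  -P(2)·log₂(P(2)) = -(3/20)·log₂(3/20) = 0.41054
  -P(3)·log₂(P(3)) = -(1/60)·log₂(1/60) = 0.09845
  -P(4)·log₂(P(4)) = -(7/30)·log₂(7/30) = 0.48989
H(P) = 0.44218 + 0.41054 + 0.09845 + 0.48989 = 1.44106 bits

log₂(4) = 2.00000 bits

D_KL(P||U) = 2.00000 - 1.44106 = 0.55894 ≈ 0.5589 bits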